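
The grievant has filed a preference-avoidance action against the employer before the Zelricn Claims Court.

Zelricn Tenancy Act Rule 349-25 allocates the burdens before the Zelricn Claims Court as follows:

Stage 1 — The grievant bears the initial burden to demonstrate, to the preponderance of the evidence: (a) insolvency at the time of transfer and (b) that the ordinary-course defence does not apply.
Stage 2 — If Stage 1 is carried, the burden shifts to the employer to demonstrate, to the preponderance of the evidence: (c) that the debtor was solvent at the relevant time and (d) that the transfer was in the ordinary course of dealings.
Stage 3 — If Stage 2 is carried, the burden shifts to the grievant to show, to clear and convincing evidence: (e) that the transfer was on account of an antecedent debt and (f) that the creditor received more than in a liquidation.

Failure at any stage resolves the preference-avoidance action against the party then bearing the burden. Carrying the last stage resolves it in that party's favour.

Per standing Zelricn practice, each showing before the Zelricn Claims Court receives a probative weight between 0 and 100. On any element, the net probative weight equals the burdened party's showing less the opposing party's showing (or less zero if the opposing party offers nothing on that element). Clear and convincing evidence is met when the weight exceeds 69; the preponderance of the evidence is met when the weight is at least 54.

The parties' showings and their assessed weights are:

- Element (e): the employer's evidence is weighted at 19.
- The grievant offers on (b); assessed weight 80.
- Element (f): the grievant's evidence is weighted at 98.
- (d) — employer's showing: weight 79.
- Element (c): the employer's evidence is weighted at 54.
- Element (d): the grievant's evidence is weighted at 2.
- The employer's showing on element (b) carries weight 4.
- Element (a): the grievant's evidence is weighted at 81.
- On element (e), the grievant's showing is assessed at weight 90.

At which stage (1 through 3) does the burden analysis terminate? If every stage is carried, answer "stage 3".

Stage 1 (grievant, the preponderance of the evidence, weight is at least 54): (a) 81 ≥ 54 — meets; (b) net 80−4=76 ≥ 54 — meets.
  Stage 1 is satisfied; the onus moves to the employer.
Stage 2 (employer, the preponderance of the evidence, weight is at least 54): (c) 54 ≥ 54 — meets; (d) net 79−2=77 ≥ 54 — meets.
  The employer carries Stage 2; the grievant now bears the burden.
Stage 3 (grievant, clear and convincing evidence, weight exceeds 69): (e) net 90−19=71 > 69 — meets; (f) 98 > 69 — meets.
  The grievant carries the last stage.
Every stage carried; the grievant prevails.

stage 3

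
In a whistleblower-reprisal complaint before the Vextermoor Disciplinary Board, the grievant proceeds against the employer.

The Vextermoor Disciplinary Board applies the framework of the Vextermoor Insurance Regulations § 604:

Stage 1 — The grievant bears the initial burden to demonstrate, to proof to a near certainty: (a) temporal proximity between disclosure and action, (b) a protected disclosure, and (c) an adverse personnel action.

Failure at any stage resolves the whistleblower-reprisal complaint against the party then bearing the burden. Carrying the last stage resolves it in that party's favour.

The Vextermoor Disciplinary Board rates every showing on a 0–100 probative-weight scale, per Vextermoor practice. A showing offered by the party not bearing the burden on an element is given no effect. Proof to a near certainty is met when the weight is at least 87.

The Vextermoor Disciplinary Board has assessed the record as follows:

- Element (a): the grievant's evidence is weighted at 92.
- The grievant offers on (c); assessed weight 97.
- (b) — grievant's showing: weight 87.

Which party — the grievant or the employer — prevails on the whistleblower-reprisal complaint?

grievant

At Stage 1 the grievant must meet proof to a near certainty (weight is at least 87): on (a) the weight is 92, which does reach 87, so (a) meets the standard; on (b) the weight is 87, which does reach 87, so (b) meets the standard; on (c) the weight is 97, which does reach 87, so (c) meets the standard.
  All elements met at the final stage.
All stages carried — the grievant prevails.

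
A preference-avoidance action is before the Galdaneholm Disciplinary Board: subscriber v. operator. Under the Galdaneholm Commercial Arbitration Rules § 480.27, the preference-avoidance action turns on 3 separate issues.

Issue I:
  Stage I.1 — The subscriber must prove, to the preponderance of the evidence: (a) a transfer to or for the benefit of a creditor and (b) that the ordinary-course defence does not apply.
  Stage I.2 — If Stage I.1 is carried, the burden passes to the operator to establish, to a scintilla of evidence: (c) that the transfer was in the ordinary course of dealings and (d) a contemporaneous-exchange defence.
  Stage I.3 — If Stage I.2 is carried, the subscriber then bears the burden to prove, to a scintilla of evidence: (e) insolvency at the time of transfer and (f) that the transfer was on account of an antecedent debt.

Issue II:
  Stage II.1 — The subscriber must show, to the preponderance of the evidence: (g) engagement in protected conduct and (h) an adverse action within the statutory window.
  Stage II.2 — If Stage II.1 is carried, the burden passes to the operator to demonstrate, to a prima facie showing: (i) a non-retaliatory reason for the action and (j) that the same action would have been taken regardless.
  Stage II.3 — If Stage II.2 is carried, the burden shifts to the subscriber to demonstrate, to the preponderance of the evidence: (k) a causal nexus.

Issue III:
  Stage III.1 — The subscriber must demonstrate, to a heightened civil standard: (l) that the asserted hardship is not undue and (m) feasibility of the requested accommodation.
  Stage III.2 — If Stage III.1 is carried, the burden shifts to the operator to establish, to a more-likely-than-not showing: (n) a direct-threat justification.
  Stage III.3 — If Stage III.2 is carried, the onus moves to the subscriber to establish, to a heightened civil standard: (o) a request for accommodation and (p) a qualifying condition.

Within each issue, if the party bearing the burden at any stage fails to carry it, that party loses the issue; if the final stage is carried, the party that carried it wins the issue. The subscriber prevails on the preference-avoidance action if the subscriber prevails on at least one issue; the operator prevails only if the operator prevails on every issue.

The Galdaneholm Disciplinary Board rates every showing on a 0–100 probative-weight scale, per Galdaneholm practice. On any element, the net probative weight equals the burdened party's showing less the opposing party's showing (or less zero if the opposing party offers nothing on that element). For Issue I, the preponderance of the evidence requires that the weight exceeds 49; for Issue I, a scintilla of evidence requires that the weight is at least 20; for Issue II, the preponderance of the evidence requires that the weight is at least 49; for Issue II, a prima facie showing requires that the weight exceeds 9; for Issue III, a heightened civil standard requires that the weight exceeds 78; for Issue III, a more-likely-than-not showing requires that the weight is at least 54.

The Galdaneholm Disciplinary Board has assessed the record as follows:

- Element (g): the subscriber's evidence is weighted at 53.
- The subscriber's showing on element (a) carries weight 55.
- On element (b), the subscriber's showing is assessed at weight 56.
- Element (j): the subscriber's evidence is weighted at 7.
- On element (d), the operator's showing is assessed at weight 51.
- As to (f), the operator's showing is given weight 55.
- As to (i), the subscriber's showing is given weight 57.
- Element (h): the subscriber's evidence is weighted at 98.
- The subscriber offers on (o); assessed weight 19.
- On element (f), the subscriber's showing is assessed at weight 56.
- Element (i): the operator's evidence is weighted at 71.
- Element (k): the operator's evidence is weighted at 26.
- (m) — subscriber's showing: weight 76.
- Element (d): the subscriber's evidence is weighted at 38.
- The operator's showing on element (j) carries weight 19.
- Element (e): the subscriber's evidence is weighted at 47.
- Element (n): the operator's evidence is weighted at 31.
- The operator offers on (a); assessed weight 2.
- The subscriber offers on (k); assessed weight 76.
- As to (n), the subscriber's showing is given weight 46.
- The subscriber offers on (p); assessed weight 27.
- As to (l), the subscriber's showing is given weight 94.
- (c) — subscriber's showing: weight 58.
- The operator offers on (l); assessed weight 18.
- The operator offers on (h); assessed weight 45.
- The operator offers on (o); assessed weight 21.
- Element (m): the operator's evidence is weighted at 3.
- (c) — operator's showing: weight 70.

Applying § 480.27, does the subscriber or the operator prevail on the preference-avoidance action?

subscriber

— Issue I —
Stage I.1 — burden on subscriber; standard: the preponderance of the evidence (weight exceeds 49).
    (a): 55 − 2 = 53 > 49 [met]
    (b): 56 > 49 [met]
  Stage I.1 is satisfied; the onus moves to the operator.
Stage I.2 — burden on operator; standard: a scintilla of evidence (weight is at least 20).
    (c): 70 − 58 = 12 < 20 [not met]
    (d): 51 − 38 = 13 < 20 [not met]
  The operator does not carry Stage I.2.
The subscriber prevails on this issue.
— Issue II —
Stage II.1 — burden on subscriber; standard: the preponderance of the evidence (weight is at least 49).
    (g): 53 ≥ 49 [met]
    (h): 98 − 45 = 53 ≥ 49 [met]
  All elements met. The burden passes to the operator.
Stage II.2 — burden on operator; standard: a prima facie showing (weight exceeds 9).
    (i): 71 − 57 = 14 > 9 [met]
    (j): 19 − 7 = 12 > 9 [met]
  Stage II.2 is satisfied; the onus moves to the subscriber.
Stage II.3 — burden on subscriber; standard: the preponderance of the evidence (weight is at least 49).
    (k): 76 − 26 = 50 ≥ 49 [met]
  The subscriber carries the last stage.
Every stage carried; the subscriber prevails on this issue.
— Issue III —
At Stage III.1 the subscriber must meet a heightened civil standard (weight exceeds 78): on (l) the weight is 94 less the opposing 18 gives net 76, ≤ 78, so (l) does not meet the standard; on (m) the weight is 76 less the opposing 3 gives net 73, which does not exceed 78, so (m) does not meet the standard.
  The subscriber does not carry Stage III.1.
So the operator prevails on this issue.
Per-issue: Issue I → subscriber; Issue II → subscriber; Issue III → operator. The subscriber must prevail on at least one issue; overall, the subscriber prevails.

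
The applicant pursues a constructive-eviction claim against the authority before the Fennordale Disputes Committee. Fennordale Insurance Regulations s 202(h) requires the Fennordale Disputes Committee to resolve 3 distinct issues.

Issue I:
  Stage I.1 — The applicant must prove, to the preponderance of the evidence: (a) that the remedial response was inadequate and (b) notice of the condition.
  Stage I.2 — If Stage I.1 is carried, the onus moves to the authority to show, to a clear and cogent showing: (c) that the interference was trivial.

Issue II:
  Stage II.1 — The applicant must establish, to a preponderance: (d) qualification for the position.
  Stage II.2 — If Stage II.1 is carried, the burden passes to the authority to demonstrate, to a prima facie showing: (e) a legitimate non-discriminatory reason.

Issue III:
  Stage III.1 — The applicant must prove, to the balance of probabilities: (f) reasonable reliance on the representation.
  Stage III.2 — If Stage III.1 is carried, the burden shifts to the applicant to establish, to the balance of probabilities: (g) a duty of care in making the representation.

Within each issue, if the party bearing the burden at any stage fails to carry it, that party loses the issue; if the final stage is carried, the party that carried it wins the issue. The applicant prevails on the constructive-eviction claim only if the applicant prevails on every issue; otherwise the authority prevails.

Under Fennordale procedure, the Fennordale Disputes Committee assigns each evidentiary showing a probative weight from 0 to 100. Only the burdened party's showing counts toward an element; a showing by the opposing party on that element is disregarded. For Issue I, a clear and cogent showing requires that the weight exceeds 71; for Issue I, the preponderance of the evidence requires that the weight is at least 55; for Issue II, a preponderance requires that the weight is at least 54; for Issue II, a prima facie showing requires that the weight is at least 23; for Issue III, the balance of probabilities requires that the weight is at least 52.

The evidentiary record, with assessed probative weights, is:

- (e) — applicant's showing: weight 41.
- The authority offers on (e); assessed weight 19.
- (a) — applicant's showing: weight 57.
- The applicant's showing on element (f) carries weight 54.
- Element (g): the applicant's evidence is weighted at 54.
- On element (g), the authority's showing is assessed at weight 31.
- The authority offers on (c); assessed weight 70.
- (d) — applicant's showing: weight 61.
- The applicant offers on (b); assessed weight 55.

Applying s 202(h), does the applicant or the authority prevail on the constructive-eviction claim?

— Issue I —
At Stage I.1 the applicant must meet the preponderance of the evidence (weight is at least 55): on (a) the weight is 57, which does reach 55, so (a) meets the standard; on (b) the weight is 55, which does reach 55, so (b) meets the standard.
  All elements met. The burden passes to the authority.
At Stage I.2 the authority must meet a clear and cogent showing (weight exceeds 71): on (c) the weight is 70, ≤ 71, so (c) does not meet the standard.
  The authority does not carry Stage I.2.
So the applicant prevails on this issue.
— Issue II —
Stage II.1 — burden on applicant; standard: a preponderance (weight is at least 54).
    (d): 61 ≥ 54 [met]
  All elements met. The burden passes to the authority.
Stage II.2 — burden on authority; standard: a prima facie showing (weight is at least 23).
    (e): 19 (applicant's 41 disregarded) < 23 [not met]
  Not every element is met, so the authority fails to carry Stage II.2.
The applicant prevails on this issue.
— Issue III —
At Stage III.1 the applicant must meet the balance of probabilities (weight is at least 52): on (f) the weight is 54, ≥ 52, so (f) meets the standard.
  Stage III.1 carried; the burden remains with the applicant.
At Stage III.2 the applicant must meet the balance of probabilities (weight is at least 52): on (g) the weight is 54 (the authority's 31 is given no effect), which does reach 52, so (g) meets the standard.
  The applicant carries the last stage.
With every stage satisfied, the applicant prevails on this issue.
Per-issue: Issue I → applicant; Issue II → applicant; Issue III → applicant. The applicant must prevail on every issue; overall, the applicant prevails.

applicant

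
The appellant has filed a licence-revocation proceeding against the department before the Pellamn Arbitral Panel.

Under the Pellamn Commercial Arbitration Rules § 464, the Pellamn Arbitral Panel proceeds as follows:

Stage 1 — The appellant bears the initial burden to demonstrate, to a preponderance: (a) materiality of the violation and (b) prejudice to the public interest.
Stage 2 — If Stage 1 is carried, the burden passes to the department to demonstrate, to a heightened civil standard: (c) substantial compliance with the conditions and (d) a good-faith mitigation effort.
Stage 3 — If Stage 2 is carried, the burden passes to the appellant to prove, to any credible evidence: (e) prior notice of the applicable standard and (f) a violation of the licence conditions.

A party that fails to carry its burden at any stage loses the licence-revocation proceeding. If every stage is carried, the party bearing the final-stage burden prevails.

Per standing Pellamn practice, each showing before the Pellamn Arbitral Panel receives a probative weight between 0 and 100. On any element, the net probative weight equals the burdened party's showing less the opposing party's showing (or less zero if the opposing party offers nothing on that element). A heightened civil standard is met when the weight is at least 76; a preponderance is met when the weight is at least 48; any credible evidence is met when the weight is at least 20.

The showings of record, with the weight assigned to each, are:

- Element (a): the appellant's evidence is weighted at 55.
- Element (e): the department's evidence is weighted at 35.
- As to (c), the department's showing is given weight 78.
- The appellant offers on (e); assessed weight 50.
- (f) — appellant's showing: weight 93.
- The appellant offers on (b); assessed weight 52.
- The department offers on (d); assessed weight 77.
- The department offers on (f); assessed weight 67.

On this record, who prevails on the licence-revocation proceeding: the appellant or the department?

At Stage 1 the appellant must meet a preponderance (weight is at least 48): on (a) the weight is 55, which does reach 48, so (a) meets the standard; on (b) the weight is 52, ≥ 48, so (b) meets the standard.
  Stage 1 is satisfied; the onus moves to the department.
At Stage 2 the department must meet a heightened civil standard (weight is at least 76): on (c) the weight is 78, ≥ 76, so (c) meets the standard; on (d) the weight is 77, ≥ 76, so (d) meets the standard.
  All elements met. The burden passes to the appellant.
At Stage 3 the appellant must meet any credible evidence (weight is at least 20): on (e) the weight is 50 less the opposing 35 gives net 15, < 20, so (e) does not meet the standard; on (f) the weight is 93 less the opposing 67 gives net 26, ≥ 20, so (f) meets the standard.
  Not every element is met, so the appellant fails to carry Stage 3.
So the department prevails.

department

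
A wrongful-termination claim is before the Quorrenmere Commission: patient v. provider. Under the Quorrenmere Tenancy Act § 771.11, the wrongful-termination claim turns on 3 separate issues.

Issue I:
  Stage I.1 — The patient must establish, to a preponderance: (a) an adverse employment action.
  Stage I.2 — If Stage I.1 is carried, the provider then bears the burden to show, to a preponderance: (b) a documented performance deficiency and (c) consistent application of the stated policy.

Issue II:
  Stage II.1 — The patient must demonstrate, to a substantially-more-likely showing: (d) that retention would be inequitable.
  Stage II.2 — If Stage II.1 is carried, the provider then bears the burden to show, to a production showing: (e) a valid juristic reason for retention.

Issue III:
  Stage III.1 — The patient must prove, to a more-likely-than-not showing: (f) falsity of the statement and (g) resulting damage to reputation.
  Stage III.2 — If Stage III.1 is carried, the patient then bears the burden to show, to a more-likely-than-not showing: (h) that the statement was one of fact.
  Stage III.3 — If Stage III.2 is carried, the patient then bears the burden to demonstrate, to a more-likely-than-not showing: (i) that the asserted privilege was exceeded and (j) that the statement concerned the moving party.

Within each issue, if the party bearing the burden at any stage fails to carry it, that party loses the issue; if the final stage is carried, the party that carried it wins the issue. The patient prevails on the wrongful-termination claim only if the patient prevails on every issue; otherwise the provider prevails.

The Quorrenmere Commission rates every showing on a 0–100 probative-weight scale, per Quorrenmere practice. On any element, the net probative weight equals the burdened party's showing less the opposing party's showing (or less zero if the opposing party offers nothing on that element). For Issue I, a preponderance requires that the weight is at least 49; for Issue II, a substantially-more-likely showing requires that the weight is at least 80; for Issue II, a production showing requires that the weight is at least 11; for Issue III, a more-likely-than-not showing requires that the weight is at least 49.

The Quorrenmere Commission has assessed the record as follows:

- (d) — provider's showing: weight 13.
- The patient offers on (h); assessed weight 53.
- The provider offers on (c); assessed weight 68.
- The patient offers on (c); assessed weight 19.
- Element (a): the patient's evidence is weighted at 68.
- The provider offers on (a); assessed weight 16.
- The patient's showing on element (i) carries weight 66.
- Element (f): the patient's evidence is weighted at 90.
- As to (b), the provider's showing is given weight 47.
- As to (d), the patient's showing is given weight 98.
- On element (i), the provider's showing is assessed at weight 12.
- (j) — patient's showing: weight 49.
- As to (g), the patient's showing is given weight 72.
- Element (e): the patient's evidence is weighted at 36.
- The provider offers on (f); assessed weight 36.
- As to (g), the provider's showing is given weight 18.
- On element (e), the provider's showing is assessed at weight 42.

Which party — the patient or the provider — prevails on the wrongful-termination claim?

— Issue I —
Stage I.1 — burden on patient; standard: a preponderance (weight is at least 49).
    (a): 68 − 16 = 52 ≥ 49 [met]
  The patient carries Stage I.1; the provider now bears the burden.
Stage I.2 — burden on provider; standard: a preponderance (weight is at least 49).
    (b): 47 < 49 [not met]
    (c): 68 − 19 = 49 ≥ 49 [met]
  Stage I.2 not carried; the provider fails its burden.
So the patient prevails on this issue.
— Issue II —
Stage II.1 (patient, a substantially-more-likely showing, weight is at least 80): (d) net 98−13=85 ≥ 80 — meets.
  All elements met. The burden passes to the provider.
Stage II.2 (provider, a production showing, weight is at least 11): (e) net 42−36=6 < 11 — fails.
  Stage II.2 not carried; the provider fails its burden.
The patient prevails on this issue.
— Issue III —
At Stage III.1 the patient must meet a more-likely-than-not showing (weight is at least 49): on (f) the weight is 90 less the opposing 36 gives net 54, which does reach 49, so (f) meets the standard; on (g) the weight is 72 less the opposing 18 gives net 54, ≥ 49, so (g) meets the standard.
  All elements met. The patient retains the burden for Stage III.2.
At Stage III.2 the patient must meet a more-likely-than-not showing (weight is at least 49): on (h) the weight is 53, ≥ 49, so (h) meets the standard.
  Stage III.2 carried; the burden remains with the patient.
At Stage III.3 the patient must meet a more-likely-than-not showing (weight is at least 49): on (i) the weight is 66 less the opposing 12 gives net 54, which does reach 49, so (i) meets the standard; on (j) the weight is 49, which does reach 49, so (j) meets the standard.
  All elements met at the final stage.
With every stage satisfied, the patient prevails on this issue.
Per-issue: Issue I → patient; Issue II → patient; Issue III → patient. The patient must prevail on every issue; overall, the patient prevails.

patient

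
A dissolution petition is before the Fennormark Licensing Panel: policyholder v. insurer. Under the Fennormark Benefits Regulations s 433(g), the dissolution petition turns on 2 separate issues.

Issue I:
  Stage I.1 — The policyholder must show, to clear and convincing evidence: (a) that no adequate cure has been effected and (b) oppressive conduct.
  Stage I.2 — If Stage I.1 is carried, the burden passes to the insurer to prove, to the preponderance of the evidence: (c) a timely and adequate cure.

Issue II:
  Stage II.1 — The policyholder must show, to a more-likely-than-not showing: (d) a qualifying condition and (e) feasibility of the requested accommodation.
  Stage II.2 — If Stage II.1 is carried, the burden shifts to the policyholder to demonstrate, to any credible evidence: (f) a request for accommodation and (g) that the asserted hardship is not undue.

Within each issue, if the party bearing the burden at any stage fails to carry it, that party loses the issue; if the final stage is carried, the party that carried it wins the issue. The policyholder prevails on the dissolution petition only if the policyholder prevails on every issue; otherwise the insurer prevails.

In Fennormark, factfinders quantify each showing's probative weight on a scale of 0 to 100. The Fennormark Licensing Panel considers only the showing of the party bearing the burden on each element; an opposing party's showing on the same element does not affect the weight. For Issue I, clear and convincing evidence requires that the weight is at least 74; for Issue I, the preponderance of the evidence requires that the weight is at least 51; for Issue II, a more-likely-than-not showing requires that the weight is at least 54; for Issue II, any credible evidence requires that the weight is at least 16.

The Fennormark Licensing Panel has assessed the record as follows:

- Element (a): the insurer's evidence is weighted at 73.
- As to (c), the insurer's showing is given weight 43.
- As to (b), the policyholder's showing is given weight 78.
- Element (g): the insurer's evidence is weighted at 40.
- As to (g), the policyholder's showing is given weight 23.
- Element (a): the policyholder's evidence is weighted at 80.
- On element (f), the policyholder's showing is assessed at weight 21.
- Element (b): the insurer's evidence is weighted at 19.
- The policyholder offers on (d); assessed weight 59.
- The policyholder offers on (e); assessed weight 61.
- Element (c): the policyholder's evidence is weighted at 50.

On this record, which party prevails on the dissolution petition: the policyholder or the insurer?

policyholder

— Issue I —
At Stage I.1 the policyholder must meet clear and convincing evidence (weight is at least 74): on (a) the weight is 80 (the insurer's 73 is given no effect), which does reach 74, so (a) meets the standard; on (b) the weight is 78 (the insurer's 19 is given no effect), which does reach 74, so (b) meets the standard.
  The policyholder carries Stage I.1; the insurer now bears the burden.
At Stage I.2 the insurer must meet the preponderance of the evidence (weight is at least 51): on (c) the weight is 43 (the policyholder's 50 is given no effect), which does not reach 51, so (c) does not meet the standard.
  Stage I.2 not carried; the insurer fails its burden.
The policyholder prevails on this issue.
— Issue II —
At Stage II.1 the policyholder must meet a more-likely-than-not showing (weight is at least 54): on (d) the weight is 59, ≥ 54, so (d) meets the standard; on (e) the weight is 61, ≥ 54, so (e) meets the standard.
  All elements met. The policyholder retains the burden for Stage II.2.
At Stage II.2 the policyholder must meet any credible evidence (weight is at least 16): on (f) the weight is 21, ≥ 16, so (f) meets the standard; on (g) the weight is 23 (the insurer's 40 is given no effect), which does reach 16, so (g) meets the standard.
  All elements met at the final stage.
With every stage satisfied, the policyholder prevails on this issue.
Per-issue: Issue I → policyholder; Issue II → policyholder. The policyholder must prevail on every issue; overall, the policyholder prevails.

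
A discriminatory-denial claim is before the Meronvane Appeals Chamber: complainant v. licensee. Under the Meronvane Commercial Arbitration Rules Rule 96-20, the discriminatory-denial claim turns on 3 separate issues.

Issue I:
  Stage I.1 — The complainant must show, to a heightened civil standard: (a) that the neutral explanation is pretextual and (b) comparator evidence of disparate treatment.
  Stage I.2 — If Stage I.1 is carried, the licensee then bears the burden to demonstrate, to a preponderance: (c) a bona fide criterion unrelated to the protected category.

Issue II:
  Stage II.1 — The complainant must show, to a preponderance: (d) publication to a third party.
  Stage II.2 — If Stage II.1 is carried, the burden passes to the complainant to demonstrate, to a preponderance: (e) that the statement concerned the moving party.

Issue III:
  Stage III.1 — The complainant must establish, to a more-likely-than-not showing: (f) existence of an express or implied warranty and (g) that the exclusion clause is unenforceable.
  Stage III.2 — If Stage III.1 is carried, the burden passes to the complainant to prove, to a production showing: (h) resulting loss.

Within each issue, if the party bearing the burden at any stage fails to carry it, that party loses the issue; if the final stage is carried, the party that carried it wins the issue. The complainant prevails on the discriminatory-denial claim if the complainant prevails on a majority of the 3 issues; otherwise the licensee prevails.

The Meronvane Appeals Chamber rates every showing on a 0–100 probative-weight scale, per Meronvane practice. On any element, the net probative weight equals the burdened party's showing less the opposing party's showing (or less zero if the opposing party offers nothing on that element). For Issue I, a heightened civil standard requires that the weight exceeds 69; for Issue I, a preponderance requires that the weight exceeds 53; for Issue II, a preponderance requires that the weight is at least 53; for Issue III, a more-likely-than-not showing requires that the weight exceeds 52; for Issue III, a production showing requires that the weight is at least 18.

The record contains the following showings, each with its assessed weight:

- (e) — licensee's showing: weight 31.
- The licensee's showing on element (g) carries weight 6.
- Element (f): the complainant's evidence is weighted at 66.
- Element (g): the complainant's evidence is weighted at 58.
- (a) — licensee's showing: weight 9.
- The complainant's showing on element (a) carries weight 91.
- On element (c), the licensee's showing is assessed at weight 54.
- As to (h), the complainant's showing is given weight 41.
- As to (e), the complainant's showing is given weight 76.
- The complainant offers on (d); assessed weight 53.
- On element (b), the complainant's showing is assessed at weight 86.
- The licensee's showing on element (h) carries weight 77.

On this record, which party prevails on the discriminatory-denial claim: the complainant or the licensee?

— Issue I —
Stage I.1 — burden on complainant; standard: a heightened civil standard (weight exceeds 69).
    (a): 91 − 9 = 82 > 69 [met]
    (b): 86 > 69 [met]
  Stage I.1 carried; the burden shifts to the licensee.
Stage I.2 — burden on licensee; standard: a preponderance (weight exceeds 53).
    (c): 54 > 53 [met]
  The licensee carries the last stage.
With every stage satisfied, the licensee prevails on this issue.
— Issue II —
Stage II.1 — burden on complainant; standard: a preponderance (weight is at least 53).
    (d): 53 ≥ 53 [met]
  All elements met. The complainant retains the burden for Stage II.2.
Stage II.2 — burden on complainant; standard: a preponderance (weight is at least 53).
    (e): 76 − 31 = 45 < 53 [not met]
  Stage II.2 not carried; the complainant fails its burden.
The licensee prevails on this issue.
— Issue III —
Stage III.1 (complainant, a more-likely-than-not showing, weight exceeds 52): (f) 66 > 52 — meets; (g) net 58−6=52 ≤ 52 — fails.
  The complainant does not carry Stage III.1.
The analysis ends at Stage III.1; the licensee prevails on this issue.
Per-issue: Issue I → licensee; Issue II → licensee; Issue III → licensee. The complainant must prevail on a majority of issues; overall, the licensee prevails.

licensee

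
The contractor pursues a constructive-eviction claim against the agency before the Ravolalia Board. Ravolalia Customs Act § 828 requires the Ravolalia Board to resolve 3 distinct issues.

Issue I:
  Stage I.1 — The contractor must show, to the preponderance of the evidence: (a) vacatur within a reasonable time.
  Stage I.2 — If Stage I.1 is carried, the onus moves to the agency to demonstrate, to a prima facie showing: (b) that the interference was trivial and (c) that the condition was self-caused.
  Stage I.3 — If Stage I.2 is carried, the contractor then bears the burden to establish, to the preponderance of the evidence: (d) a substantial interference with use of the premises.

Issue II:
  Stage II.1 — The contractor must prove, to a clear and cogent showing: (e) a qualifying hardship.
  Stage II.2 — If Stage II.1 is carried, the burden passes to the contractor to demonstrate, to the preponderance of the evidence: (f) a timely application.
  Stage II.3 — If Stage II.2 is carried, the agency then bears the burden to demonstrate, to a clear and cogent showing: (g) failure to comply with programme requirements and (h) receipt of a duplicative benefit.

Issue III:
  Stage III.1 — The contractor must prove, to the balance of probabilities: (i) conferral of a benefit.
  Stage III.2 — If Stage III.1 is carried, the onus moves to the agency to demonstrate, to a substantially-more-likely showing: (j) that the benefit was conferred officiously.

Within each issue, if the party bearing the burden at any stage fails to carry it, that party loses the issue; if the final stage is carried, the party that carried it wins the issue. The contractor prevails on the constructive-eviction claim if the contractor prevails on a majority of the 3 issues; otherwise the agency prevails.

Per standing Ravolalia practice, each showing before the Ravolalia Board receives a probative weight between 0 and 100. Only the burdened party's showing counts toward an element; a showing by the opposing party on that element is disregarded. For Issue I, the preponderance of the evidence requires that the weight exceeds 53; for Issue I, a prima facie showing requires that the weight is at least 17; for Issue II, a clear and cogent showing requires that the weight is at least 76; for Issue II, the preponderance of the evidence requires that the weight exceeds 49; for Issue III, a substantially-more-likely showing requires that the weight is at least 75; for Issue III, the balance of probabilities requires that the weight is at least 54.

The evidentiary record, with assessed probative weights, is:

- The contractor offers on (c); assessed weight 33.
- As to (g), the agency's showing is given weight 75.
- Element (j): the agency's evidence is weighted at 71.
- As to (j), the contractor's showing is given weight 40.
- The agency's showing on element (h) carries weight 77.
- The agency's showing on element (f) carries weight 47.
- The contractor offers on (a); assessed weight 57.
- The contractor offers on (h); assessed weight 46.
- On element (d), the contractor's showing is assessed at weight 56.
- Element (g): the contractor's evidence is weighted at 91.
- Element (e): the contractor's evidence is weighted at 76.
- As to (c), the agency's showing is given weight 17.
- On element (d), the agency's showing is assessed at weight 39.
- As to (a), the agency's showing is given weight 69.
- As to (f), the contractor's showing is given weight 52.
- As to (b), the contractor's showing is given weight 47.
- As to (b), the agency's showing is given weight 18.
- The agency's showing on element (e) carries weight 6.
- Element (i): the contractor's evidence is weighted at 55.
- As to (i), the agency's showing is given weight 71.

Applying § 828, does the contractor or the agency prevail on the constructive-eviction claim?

contractor

— Issue I —
At Stage I.1 the contractor must meet the preponderance of the evidence (weight exceeds 53): on (a) the weight is 57 (the agency's 69 is given no effect), which does exceed 53, so (a) meets the standard.
  Stage I.1 is satisfied; the onus moves to the agency.
At Stage I.2 the agency must meet a prima facie showing (weight is at least 17): on (b) the weight is 18 (the contractor's 47 is given no effect), ≥ 17, so (b) meets the standard; on (c) the weight is 17 (the contractor's 33 is given no effect), ≥ 17, so (c) meets the standard.
  The agency carries Stage I.2; the contractor now bears the burden.
At Stage I.3 the contractor must meet the preponderance of the evidence (weight exceeds 53): on (d) the weight is 56 (the agency's 39 is given no effect), which does exceed 53, so (d) meets the standard.
  The contractor carries the last stage.
All stages carried — the contractor prevails on this issue.
— Issue II —
At Stage II.1 the contractor must meet a clear and cogent showing (weight is at least 76): on (e) the weight is 76 (the agency's 6 is given no effect), ≥ 76, so (e) meets the standard.
  Stage II.1 carried; the burden remains with the contractor.
At Stage II.2 the contractor must meet the preponderance of the evidence (weight exceeds 49): on (f) the weight is 52 (the agency's 47 is given no effect), > 49, so (f) meets the standard.
  Stage II.2 is satisfied; the onus moves to the agency.
At Stage II.3 the agency must meet a clear and cogent showing (weight is at least 76): on (g) the weight is 75 (the contractor's 91 is given no effect), which does not reach 76, so (g) does not meet the standard; on (h) the weight is 77 (the contractor's 46 is given no effect), which does reach 76, so (h) meets the standard.
  Stage II.3 not carried; the agency fails its burden.
The contractor prevails on this issue.
— Issue III —
Stage III.1 (contractor, the balance of probabilities, weight is at least 54): (i) 55 (agency's 71 disregarded) ≥ 54 — meets.
  All elements met. The burden passes to the agency.
Stage III.2 (agency, a substantially-more-likely showing, weight is at least 75): (j) 71 (contractor's 40 disregarded) < 75 — fails.
  Stage III.2 not carried; the agency fails its burden.
The analysis ends at Stage III.2; the contractor prevails on this issue.
Per-issue: Issue I → contractor; Issue II → contractor; Issue III → contractor. The contractor must prevail on a majority of issues; overall, the contractor prevails.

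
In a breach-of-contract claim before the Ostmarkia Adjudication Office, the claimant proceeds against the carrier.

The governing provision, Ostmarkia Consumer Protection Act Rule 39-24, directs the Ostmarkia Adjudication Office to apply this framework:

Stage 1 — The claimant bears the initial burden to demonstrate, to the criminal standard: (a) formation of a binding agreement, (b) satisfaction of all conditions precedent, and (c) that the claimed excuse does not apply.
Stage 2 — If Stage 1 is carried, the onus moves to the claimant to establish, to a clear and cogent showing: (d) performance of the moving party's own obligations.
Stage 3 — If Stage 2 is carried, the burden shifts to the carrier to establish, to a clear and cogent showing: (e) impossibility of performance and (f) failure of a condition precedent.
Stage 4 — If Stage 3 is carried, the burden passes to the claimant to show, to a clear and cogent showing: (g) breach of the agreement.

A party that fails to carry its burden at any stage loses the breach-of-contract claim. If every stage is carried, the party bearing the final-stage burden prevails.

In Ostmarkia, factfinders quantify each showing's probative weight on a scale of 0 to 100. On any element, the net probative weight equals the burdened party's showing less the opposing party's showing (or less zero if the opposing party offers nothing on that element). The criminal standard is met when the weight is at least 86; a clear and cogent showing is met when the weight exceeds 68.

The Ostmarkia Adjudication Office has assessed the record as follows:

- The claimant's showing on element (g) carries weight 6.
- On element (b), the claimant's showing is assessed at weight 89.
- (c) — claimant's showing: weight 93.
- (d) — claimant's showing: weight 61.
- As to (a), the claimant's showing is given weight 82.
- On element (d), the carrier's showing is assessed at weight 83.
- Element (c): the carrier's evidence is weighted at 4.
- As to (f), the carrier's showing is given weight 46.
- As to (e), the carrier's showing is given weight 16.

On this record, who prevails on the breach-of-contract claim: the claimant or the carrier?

Stage 1 — burden on claimant; standard: the criminal standard (weight is at least 86).
    (a): 82 < 86 [not met]
    (b): 89 ≥ 86 [met]
    (c): 93 − 4 = 89 ≥ 86 [met]
  Stage 1 not carried; the claimant fails its burden.
The carrier prevails.

carrier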